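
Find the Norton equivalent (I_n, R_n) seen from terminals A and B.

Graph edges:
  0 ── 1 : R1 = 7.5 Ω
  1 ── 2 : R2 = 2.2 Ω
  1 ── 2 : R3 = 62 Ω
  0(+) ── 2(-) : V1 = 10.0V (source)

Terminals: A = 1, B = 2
Find the Thévenin equivalent first; then I_n = V_th/R_th and R_n = R_th.
Step 1 — V_th is the open-circuit voltage V_A - V_B (nothing connected across the terminals).
Nodal analysis, taking node 2 as the 0 V reference.
Source V1 fixes V_0 = 10 V.
KCL at each unknown node (sum of currents leaving = 0; resistances in Ω):
  Node 1: (V_1 - 10)/7.5 + (V_1 - 0)/2.2 + (V_1 - 0)/62 = 0
Collecting terms: 0.604 × V_1 = 1.333  =>  V_1 = 2.207 V
V_th = V_1 - V_2 = 2.207 - 0 = 2.207 V
Step 2 — R_th: zero the source — replace V1 by a short circuit (node 2 merges into node 0) — and find the resistance seen between A (node 1) and B (node 0).
Reduce the network between node 1 (A) and node 0 (B) by series/parallel combination:
  Rp1 = R1 ‖ R2 ‖ R3 (parallel, all between nodes 0 and 1) = 1/(1/7.5 + 1/2.2 + 1/62) = 1.656 Ω
R_th = 1.656 Ω
I_n = V_th/R_th = 2.207/1.656 = 1.333 A, and R_n = R_th = 1.656 Ω

Final answer: I_n = 1.333 A, R_n = 1.656 Ω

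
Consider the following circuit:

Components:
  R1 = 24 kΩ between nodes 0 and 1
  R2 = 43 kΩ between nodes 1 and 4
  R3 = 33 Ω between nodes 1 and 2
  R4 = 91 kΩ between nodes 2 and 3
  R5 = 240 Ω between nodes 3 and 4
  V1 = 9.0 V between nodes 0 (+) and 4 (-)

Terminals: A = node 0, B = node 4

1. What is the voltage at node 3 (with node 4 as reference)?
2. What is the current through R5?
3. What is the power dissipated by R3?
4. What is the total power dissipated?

Nodal analysis, taking node 4 as the 0 V reference.
Source V1 fixes V_0 = 9 V.
KCL at each unknown node (sum of currents leaving = 0; resistances in Ω):
  Node 1: (V_1 - 9)/24000 + (V_1 - 0)/43000 + (V_1 - V_2)/33 = 0
  Node 2: (V_2 - V_1)/33 + (V_2 - V_3)/91000 = 0
  Node 3: (V_3 - V_2)/91000 + (V_3 - 0)/240 = 0
Collecting terms (coefficients in siemens):
  0.03037·V_1 - 0.0303·V_2 = 0.000375
  0.03031·V_2 - 0.0303·V_1 - 0.00001099·V_3 = 0
  0.004178·V_3 - 0.00001099·V_2 = 0
Solving these 3 simultaneous equations (Gaussian elimination) gives:
  V_1 = 4.942 V, V_2 = 4.94 V, V_3 = 0.013 V
Part 1:
  Read off the nodal solution: V_3 = 0.013 V
Part 2:
  I_R5 = (V_3 - V_4)/R5 = (0.013 - 0)/240 = 0.00005415 A
  Magnitude: I_R5 = 0.00005415 A
Part 3:
  I_R3 = (V_1 - V_2)/R3 = (4.942 - 4.94)/33 = 0.00005415 A
  P_R3 = I_R3² × R3 = (0.00005415)² × 33 = 0.00000009675 W
Part 4:
  Power in each resistor, P = (ΔV)²/R:
    P_R1 = (9 - 4.942)²/24000 = 0.0006861 W
    P_R2 = (4.942 - 0)²/43000 = 0.000568 W
    P_R3 = (4.942 - 4.94)²/33 = 0.00000009675 W
    P_R4 = (4.94 - 0.013)²/91000 = 0.0002668 W
    P_R5 = (0.013 - 0)²/240 = 0.0000007036 W
  P_total = P_R1 + P_R2 + P_R3 + P_R4 + P_R5 = 0.001522 W

Final answers:
1. V_3 = 0.013 V
2. I_R5 = 5.415e-05 A
3. P_R3 = 9.675e-08 W
4. P_total = 0.001522 W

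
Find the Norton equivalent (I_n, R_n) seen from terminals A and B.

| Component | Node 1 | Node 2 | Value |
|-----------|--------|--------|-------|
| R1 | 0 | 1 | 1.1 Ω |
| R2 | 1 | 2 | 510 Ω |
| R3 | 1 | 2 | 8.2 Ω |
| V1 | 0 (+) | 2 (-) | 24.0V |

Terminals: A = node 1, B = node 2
Find the Thévenin equivalent first; then I_n = V_th/R_th and R_n = R_th.
Step 1 — V_th is the open-circuit voltage V_A - V_B (nothing connected across the terminals).
Nodal analysis, taking node 2 as the 0 V reference.
Source V1 fixes V_0 = 24 V.
KCL at each unknown node (sum of currents leaving = 0; resistances in Ω):
  Node 1: (V_1 - 24)/1.1 + (V_1 - 0)/510 + (V_1 - 0)/8.2 = 0
Collecting terms: 1.033 × V_1 = 21.82  =>  V_1 = 21.12 V
V_th = V_1 - V_2 = 21.12 - 0 = 21.12 V
Step 2 — R_th: zero the source — replace V1 by a short circuit (node 2 merges into node 0) — and find the resistance seen between A (node 1) and B (node 0).
Reduce the network between node 1 (A) and node 0 (B) by series/parallel combination:
  Rp1 = R1 ‖ R2 ‖ R3 (parallel, all between nodes 0 and 1) = 1/(1/1.1 + 1/510 + 1/8.2) = 0.9681 Ω
R_th = 0.9681 Ω
I_n = V_th/R_th = 21.12/0.9681 = 21.82 A, and R_n = R_th = 0.9681 Ω

Final answer: I_n = 21.82 A, R_n = 0.9681 Ω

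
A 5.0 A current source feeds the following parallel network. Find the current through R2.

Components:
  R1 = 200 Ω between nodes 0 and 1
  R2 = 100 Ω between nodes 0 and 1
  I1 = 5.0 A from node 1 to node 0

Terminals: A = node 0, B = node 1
All resistors sit directly between nodes 0 and 1, so they are in parallel and share one voltage V; the full source current 5 A splits among them.
1/R_par = 1/200 + 1/100 = 0.015 S  =>  R_par = 66.67 Ω
V = I × R_par = 5 × 66.67 = 333.3 V
I_R2 = V/R2 = 333.3/100 = 3.333 A

Final answer: 3.333 A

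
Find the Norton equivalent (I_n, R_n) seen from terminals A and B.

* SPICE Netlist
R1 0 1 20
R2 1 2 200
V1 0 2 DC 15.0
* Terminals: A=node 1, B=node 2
Find the Thévenin equivalent first; then I_n = V_th/R_th and R_n = R_th.
Step 1 — V_th is the open-circuit voltage V_A - V_B (nothing connected across the terminals).
Nodal analysis, taking node 2 as the 0 V reference.
Source V1 fixes V_0 = 15 V.
KCL at each unknown node (sum of currents leaving = 0; resistances in Ω):
  Node 1: (V_1 - 15)/20 + (V_1 - 0)/200 = 0
Collecting terms: 0.055 × V_1 = 0.75  =>  V_1 = 13.64 V
V_th = V_1 - V_2 = 13.64 - 0 = 13.64 V
Step 2 — R_th: zero the source — replace V1 by a short circuit (node 2 merges into node 0) — and find the resistance seen between A (node 1) and B (node 0).
Reduce the network between node 1 (A) and node 0 (B) by series/parallel combination:
  Rp1 = R1 ‖ R2 (parallel, both between nodes 0 and 1) = 1/(1/20 + 1/200) = 18.18 Ω
R_th = 18.18 Ω
I_n = V_th/R_th = 13.64/18.18 = 0.75 A, and R_n = R_th = 18.18 Ω

Final answer: I_n = 0.75 A, R_n = 18.18 Ω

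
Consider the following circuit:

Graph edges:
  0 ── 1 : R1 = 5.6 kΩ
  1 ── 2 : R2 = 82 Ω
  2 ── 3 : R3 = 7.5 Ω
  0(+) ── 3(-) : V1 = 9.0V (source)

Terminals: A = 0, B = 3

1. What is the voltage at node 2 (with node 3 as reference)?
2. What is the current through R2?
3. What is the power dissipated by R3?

Nodal analysis, taking node 3 as the 0 V reference.
Source V1 fixes V_0 = 9 V.
KCL at each unknown node (sum of currents leaving = 0; resistances in Ω):
  Node 1: (V_1 - 9)/5600 + (V_1 - V_2)/82 = 0
  Node 2: (V_2 - V_1)/82 + (V_2 - 0)/7.5 = 0
Collecting terms (coefficients in siemens):
  0.01237·V_1 - 0.0122·V_2 = 0.001607
  0.1455·V_2 - 0.0122·V_1 = 0
Determinant D = (0.01237)(0.1455) - (-0.0122)(-0.0122) = 0.001652
V_1 = [(0.001607)(0.1455) - (-0.0122)(0)]/D = 0.1416 V
V_2 = [(0.01237)(0) - (0.001607)(-0.0122)]/D = 0.01186 V
Part 1:
  Read off the nodal solution: V_2 = 0.01186 V
Part 2:
  I_R2 = (V_1 - V_2)/R2 = (0.1416 - 0.01186)/82 = 0.001582 A
  Magnitude: I_R2 = 0.001582 A
Part 3:
  I_R3 = (V_2 - V_3)/R3 = (0.01186 - 0)/7.5 = 0.001582 A
  P_R3 = I_R3² × R3 = (0.001582)² × 7.5 = 0.00001877 W

Final answers:
1. V_2 = 0.01186 V
2. I_R2 = 0.001582 A
3. P_R3 = 1.877e-05 W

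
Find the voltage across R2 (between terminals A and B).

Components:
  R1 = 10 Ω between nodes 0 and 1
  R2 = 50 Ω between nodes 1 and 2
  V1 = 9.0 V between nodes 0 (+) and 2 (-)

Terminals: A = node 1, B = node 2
R1 and R2 are in series across V1 (node 0 → node 1 → node 2), and the output A–B is taken across R2, so this is a voltage divider.
Series current: I = V1/(R1 + R2) = 9/(10 + 50) = 9/60 = 0.15 A
V_R2 = I × R2 = V1 × R2/(R1 + R2) = 9 × 50/60 = 7.5 V

Final answer: 7.5 V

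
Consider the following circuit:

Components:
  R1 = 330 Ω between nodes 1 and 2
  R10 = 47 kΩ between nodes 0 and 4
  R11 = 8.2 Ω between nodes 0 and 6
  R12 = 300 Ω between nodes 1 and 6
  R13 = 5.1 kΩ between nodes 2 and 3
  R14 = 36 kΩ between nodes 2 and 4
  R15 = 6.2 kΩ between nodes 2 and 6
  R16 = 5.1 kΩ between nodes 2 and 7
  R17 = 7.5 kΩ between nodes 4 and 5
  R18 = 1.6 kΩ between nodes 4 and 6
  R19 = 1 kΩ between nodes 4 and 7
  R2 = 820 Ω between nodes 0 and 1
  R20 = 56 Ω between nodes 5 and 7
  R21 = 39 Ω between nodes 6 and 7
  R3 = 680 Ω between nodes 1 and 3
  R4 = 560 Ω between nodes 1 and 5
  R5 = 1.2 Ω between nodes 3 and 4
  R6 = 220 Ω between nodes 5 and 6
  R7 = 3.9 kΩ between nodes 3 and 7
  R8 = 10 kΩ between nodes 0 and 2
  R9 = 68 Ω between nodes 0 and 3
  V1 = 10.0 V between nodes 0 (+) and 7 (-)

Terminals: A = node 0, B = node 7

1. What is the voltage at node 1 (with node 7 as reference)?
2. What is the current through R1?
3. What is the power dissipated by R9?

Nodal analysis, taking node 7 as the 0 V reference.
Source V1 fixes V_0 = 10 V.
KCL at each unknown node (sum of currents leaving = 0; resistances in Ω):
  Node 1: (V_1 - V_2)/330 + (V_1 - 10)/820 + (V_1 - V_3)/680 + (V_1 - V_5)/560 + (V_1 - V_6)/300 = 0
  Node 2: (V_2 - V_1)/330 + (V_2 - 10)/10000 + (V_2 - V_3)/5100 + (V_2 - V_4)/36000 + (V_2 - V_6)/6200 + (V_2 - 0)/5100 = 0
  Node 3: (V_3 - V_1)/680 + (V_3 - V_4)/1.2 + (V_3 - 0)/3900 + (V_3 - 10)/68 + (V_3 - V_2)/5100 = 0
  Node 4: (V_4 - V_3)/1.2 + (V_4 - 10)/47000 + (V_4 - V_2)/36000 + (V_4 - V_5)/7500 + (V_4 - V_6)/1600 + (V_4 - 0)/1000 = 0
  Node 5: (V_5 - V_1)/560 + (V_5 - V_6)/220 + (V_5 - V_4)/7500 + (V_5 - 0)/56 = 0
  Node 6: (V_6 - V_5)/220 + (V_6 - 10)/8.2 + (V_6 - V_1)/300 + (V_6 - V_2)/6200 + (V_6 - V_4)/1600 + (V_6 - 0)/39 = 0
Collecting terms (coefficients in siemens):
  0.01084·V_1 - 0.00303·V_2 - 0.001471·V_3 - 0.001786·V_5 - 0.003333·V_6 = 0.0122
  0.003712·V_2 - 0.00303·V_1 - 0.0001961·V_3 - 0.00002778·V_4 - 0.0001613·V_6 = 0.001
  0.85·V_3 - 0.001471·V_1 - 0.0001961·V_2 - 0.8333·V_4 = 0.1471
  0.8351·V_4 - 0.00002778·V_2 - 0.8333·V_3 - 0.0001333·V_5 - 0.000625·V_6 = 0.0002128
  0.02432·V_5 - 0.001786·V_1 - 0.0001333·V_4 - 0.004545·V_6 = 0
  0.1563·V_6 - 0.003333·V_1 - 0.0001613·V_2 - 0.000625·V_4 - 0.004545·V_5 = 1.22
Solving these 6 simultaneous equations (Gaussian elimination) gives:
  V_1 = 7.102 V, V_2 = 6.956 V, V_3 = 8.928 V, V_4 = 8.916 V
  V_5 = 2.076 V, V_6 = 8.059 V
Part 1:
  Read off the nodal solution: V_1 = 7.102 V
Part 2:
  I_R1 = (V_1 - V_2)/R1 = (7.102 - 6.956)/330 = 0.0004405 A
  Magnitude: I_R1 = 0.0004405 A
Part 3:
  I_R9 = (V_0 - V_3)/R9 = (10 - 8.928)/68 = 0.01576 A
  P_R9 = I_R9² × R9 = (0.01576)² × 68 = 0.01688 W

Final answers:
1. V_1 = 7.102 V
2. I_R1 = 0.0004405 A
3. P_R9 = 0.01688 W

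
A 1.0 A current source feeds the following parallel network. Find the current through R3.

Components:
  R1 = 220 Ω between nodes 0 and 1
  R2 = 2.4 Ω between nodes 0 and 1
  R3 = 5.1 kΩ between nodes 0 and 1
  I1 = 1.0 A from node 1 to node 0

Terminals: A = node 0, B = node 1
All resistors sit directly between nodes 0 and 1, so they are in parallel and share one voltage V; the full source current 1 A splits among them.
1/R_par = 1/220 + 1/2.4 + 1/5100 = 0.4214 S  =>  R_par = 2.373 Ω
V = I × R_par = 1 × 2.373 = 2.373 V
I_R3 = V/R3 = 2.373/5100 = 0.0004653 A

Final answer: 0.0004653 A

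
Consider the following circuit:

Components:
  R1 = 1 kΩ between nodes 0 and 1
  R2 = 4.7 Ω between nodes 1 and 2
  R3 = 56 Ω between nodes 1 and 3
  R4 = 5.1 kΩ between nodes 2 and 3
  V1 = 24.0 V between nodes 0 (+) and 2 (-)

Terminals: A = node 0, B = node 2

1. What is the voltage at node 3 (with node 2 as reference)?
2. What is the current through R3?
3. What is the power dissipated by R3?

Nodal analysis, taking node 2 as the 0 V reference.
Source V1 fixes V_0 = 24 V.
KCL at each unknown node (sum of currents leaving = 0; resistances in Ω):
  Node 1: (V_1 - 24)/1000 + (V_1 - 0)/4.7 + (V_1 - V_3)/56 = 0
  Node 3: (V_3 - V_1)/56 + (V_3 - 0)/5100 = 0
Collecting terms (coefficients in siemens):
  0.2316·V_1 - 0.01786·V_3 = 0.024
  0.01805·V_3 - 0.01786·V_1 = 0
Determinant D = (0.2316)(0.01805) - (-0.01786)(-0.01786) = 0.003863
V_1 = [(0.024)(0.01805) - (-0.01786)(0)]/D = 0.1122 V
V_3 = [(0.2316)(0) - (0.024)(-0.01786)]/D = 0.111 V
Part 1:
  Read off the nodal solution: V_3 = 0.111 V
Part 2:
  I_R3 = (V_1 - V_3)/R3 = (0.1122 - 0.111)/56 = 0.00002176 A
  Magnitude: I_R3 = 0.00002176 A
Part 3:
  I_R3 = (V_1 - V_3)/R3 = (0.1122 - 0.111)/56 = 0.00002176 A
  P_R3 = I_R3² × R3 = (0.00002176)² × 56 = 0.0000000265 W

Final answers:
1. V_3 = 0.111 V
2. I_R3 = 2.176e-05 A
3. P_R3 = 2.65e-08 W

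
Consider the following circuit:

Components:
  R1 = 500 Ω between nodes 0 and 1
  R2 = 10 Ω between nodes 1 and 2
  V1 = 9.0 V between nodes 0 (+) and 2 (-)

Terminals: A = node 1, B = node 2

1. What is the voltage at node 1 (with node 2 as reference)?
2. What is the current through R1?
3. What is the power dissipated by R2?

Nodal analysis, taking node 2 as the 0 V reference.
Source V1 fixes V_0 = 9 V.
KCL at each unknown node (sum of currents leaving = 0; resistances in Ω):
  Node 1: (V_1 - 9)/500 + (V_1 - 0)/10 = 0
Collecting terms: 0.102 × V_1 = 0.018  =>  V_1 = 0.1765 V
Part 1:
  Read off the nodal solution: V_1 = 0.1765 V
Part 2:
  I_R1 = (V_0 - V_1)/R1 = (9 - 0.1765)/500 = 0.01765 A
  Magnitude: I_R1 = 0.01765 A
Part 3:
  I_R2 = (V_1 - V_2)/R2 = (0.1765 - 0)/10 = 0.01765 A
  P_R2 = I_R2² × R2 = (0.01765)² × 10 = 0.003114 W

Final answers:
1. V_1 = 0.1765 V
2. I_R1 = 0.01765 A
3. P_R2 = 0.003114 W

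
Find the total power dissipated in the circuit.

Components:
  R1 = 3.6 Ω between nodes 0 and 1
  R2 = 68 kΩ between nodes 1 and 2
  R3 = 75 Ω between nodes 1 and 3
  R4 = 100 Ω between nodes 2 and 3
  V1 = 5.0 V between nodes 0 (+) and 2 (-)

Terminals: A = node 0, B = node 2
Nodal analysis, taking node 2 as the 0 V reference.
Source V1 fixes V_0 = 5 V.
KCL at each unknown node (sum of currents leaving = 0; resistances in Ω):
  Node 1: (V_1 - 5)/3.6 + (V_1 - 0)/68000 + (V_1 - V_3)/75 = 0
  Node 3: (V_3 - V_1)/75 + (V_3 - 0)/100 = 0
Collecting terms (coefficients in siemens):
  0.2911·V_1 - 0.01333·V_3 = 1.389
  0.02333·V_3 - 0.01333·V_1 = 0
Determinant D = (0.2911)(0.02333) - (-0.01333)(-0.01333) = 0.006615
V_1 = [(1.389)(0.02333) - (-0.01333)(0)]/D = 4.899 V
V_3 = [(0.2911)(0) - (1.389)(-0.01333)]/D = 2.799 V
Power in each resistor, P = (ΔV)²/R:
  P_R1 = (5 - 4.899)²/3.6 = 0.002836 W
  P_R2 = (4.899 - 0)²/68000 = 0.0003529 W
  P_R3 = (4.899 - 2.799)²/75 = 0.05878 W
  P_R4 = (0 - 2.799)²/100 = 0.07837 W
P_total = P_R1 + P_R2 + P_R3 + P_R4 = 0.1403 W

Final answer: 0.1403 W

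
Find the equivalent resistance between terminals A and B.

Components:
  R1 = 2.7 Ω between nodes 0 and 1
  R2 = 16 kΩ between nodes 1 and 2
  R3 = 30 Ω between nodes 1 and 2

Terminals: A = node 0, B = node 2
Reduce the network between node 0 (A) and node 2 (B) by series/parallel combination:
  Rp1 = R2 ‖ R3 (parallel, both between nodes 1 and 2) = 1/(1/16000 + 1/30) = 29.94 Ω
  Rs1 = R1 + Rp1 (series, joined only at node 1) = 2.7 + 29.94 = 32.64 Ω
R_eq = 32.64 Ω

Final answer: 32.64 Ω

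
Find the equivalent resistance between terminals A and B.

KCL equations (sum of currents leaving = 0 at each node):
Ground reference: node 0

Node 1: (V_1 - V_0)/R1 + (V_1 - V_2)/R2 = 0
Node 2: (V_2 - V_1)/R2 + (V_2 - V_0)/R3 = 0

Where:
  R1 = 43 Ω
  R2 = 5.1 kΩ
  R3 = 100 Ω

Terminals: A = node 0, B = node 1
Reduce the network between node 0 (A) and node 1 (B) by series/parallel combination:
  Rs1 = R3 + R2 (series, joined only at node 2) = 100 + 5100 = 5200 Ω
  Rp1 = R1 ‖ Rs1 (parallel, both between nodes 0 and 1) = 1/(1/43 + 1/5200) = 42.65 Ω
R_eq = 42.65 Ω

Final answer: 42.65 Ω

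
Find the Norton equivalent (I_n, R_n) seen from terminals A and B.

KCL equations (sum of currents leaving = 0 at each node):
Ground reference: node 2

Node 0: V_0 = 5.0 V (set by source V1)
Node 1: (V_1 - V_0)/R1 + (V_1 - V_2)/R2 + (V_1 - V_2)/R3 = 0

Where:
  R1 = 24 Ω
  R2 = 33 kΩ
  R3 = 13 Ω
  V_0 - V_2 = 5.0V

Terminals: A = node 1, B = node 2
Find the Thévenin equivalent first; then I_n = V_th/R_th and R_n = R_th.
Step 1 — V_th is the open-circuit voltage V_A - V_B (nothing connected across the terminals).
Nodal analysis, taking node 2 as the 0 V reference.
Source V1 fixes V_0 = 5 V.
KCL at each unknown node (sum of currents leaving = 0; resistances in Ω):
  Node 1: (V_1 - 5)/24 + (V_1 - 0)/33000 + (V_1 - 0)/13 = 0
Collecting terms: 0.1186 × V_1 = 0.2083  =>  V_1 = 1.756 V
V_th = V_1 - V_2 = 1.756 - 0 = 1.756 V
Step 2 — R_th: zero the source — replace V1 by a short circuit (node 2 merges into node 0) — and find the resistance seen between A (node 1) and B (node 0).
Reduce the network between node 1 (A) and node 0 (B) by series/parallel combination:
  Rp1 = R1 ‖ R2 ‖ R3 (parallel, all between nodes 0 and 1) = 1/(1/24 + 1/33000 + 1/13) = 8.43 Ω
R_th = 8.43 Ω
I_n = V_th/R_th = 1.756/8.43 = 0.2083 A, and R_n = R_th = 8.43 Ω

Final answer: I_n = 0.2083 A, R_n = 8.43 Ω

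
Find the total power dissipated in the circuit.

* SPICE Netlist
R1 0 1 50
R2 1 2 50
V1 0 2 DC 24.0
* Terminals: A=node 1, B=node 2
Nodal analysis, taking node 2 as the 0 V reference.
Source V1 fixes V_0 = 24 V.
KCL at each unknown node (sum of currents leaving = 0; resistances in Ω):
  Node 1: (V_1 - 24)/50 + (V_1 - 0)/50 = 0
Collecting terms: 0.04 × V_1 = 0.48  =>  V_1 = 12 V
Power in each resistor, P = (ΔV)²/R:
  P_R1 = (24 - 12)²/50 = 2.88 W
  P_R2 = (12 - 0)²/50 = 2.88 W
P_total = P_R1 + P_R2 = 5.76 W

Final answer: 5.76 W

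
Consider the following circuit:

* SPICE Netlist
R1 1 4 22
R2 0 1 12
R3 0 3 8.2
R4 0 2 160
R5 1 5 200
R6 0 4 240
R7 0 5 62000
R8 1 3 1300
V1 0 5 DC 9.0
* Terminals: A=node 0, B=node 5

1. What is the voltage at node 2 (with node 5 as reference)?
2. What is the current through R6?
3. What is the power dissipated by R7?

Nodal analysis, taking node 5 as the 0 V reference.
Source V1 fixes V_0 = 9 V.
KCL at each unknown node (sum of currents leaving = 0; resistances in Ω):
  Node 1: (V_1 - V_4)/22 + (V_1 - 9)/12 + (V_1 - 0)/200 + (V_1 - V_3)/1300 = 0
  Node 2: (V_2 - 9)/160 = 0
  Node 3: (V_3 - 9)/8.2 + (V_3 - V_1)/1300 = 0
  Node 4: (V_4 - V_1)/22 + (V_4 - 9)/240 = 0
Collecting terms (coefficients in siemens):
  0.1346·V_1 - 0.0007692·V_3 - 0.04545·V_4 = 0.75
  0.00625·V_2 = 0.05625
  0.1227·V_3 - 0.0007692·V_1 = 1.098
  0.04962·V_4 - 0.04545·V_1 = 0.0375
Solving these 4 simultaneous equations (Gaussian elimination) gives:
  V_1 = 8.516 V, V_2 = 9 V, V_3 = 8.997 V, V_4 = 8.556 V
Part 1:
  Read off the nodal solution: V_2 = 9 V
Part 2:
  I_R6 = (V_0 - V_4)/R6 = (9 - 8.556)/240 = 0.001849 A
  Magnitude: I_R6 = 0.001849 A
Part 3:
  I_R7 = (V_0 - V_5)/R7 = (9 - 0)/62000 = 0.0001452 A
  P_R7 = I_R7² × R7 = (0.0001452)² × 62000 = 0.001306 W

Final answers:
1. V_2 = 9 V
2. I_R6 = 0.001849 A
3. P_R7 = 0.001306 W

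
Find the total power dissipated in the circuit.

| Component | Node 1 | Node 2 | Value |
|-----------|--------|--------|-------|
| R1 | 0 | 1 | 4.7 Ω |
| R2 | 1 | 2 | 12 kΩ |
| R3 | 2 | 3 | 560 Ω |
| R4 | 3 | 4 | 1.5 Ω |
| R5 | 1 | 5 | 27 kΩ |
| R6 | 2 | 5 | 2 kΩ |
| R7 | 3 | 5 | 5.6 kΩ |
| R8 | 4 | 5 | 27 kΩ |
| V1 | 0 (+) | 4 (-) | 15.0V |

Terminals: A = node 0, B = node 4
Nodal analysis, taking node 4 as the 0 V reference.
Source V1 fixes V_0 = 15 V.
KCL at each unknown node (sum of currents leaving = 0; resistances in Ω):
  Node 1: (V_1 - 15)/4.7 + (V_1 - V_2)/12000 + (V_1 - V_5)/27000 = 0
  Node 2: (V_2 - V_1)/12000 + (V_2 - V_3)/560 + (V_2 - V_5)/2000 = 0
  Node 3: (V_3 - V_2)/560 + (V_3 - 0)/1.5 + (V_3 - V_5)/5600 = 0
  Node 5: (V_5 - V_1)/27000 + (V_5 - V_2)/2000 + (V_5 - V_3)/5600 + (V_5 - 0)/27000 = 0
Collecting terms (coefficients in siemens):
  0.2129·V_1 - 0.00008333·V_2 - 0.00003704·V_5 = 3.191
  0.002369·V_2 - 0.00008333·V_1 - 0.001786·V_3 - 0.0005·V_5 = 0
  0.6686·V_3 - 0.001786·V_2 - 0.0001786·V_5 = 0
  0.0007526·V_5 - 0.00003704·V_1 - 0.0005·V_2 - 0.0001786·V_3 = 0
Solving these 4 simultaneous equations (Gaussian elimination) gives:
  V_1 = 14.99 V, V_2 = 0.7968 V, V_3 = 0.002466 V, V_5 = 1.268 V
Power in each resistor, P = (ΔV)²/R:
  P_R1 = (15 - 14.99)²/4.7 = 0.00001344 W
  P_R2 = (14.99 - 0.7968)²/12000 = 0.01679 W
  P_R3 = (0.7968 - 0.002466)²/560 = 0.001127 W
  P_R4 = (0.002466 - 0)²/1.5 = 0.000004056 W
  P_R5 = (14.99 - 1.268)²/27000 = 0.006976 W
  P_R6 = (0.7968 - 1.268)²/2000 = 0.0001109 W
  P_R7 = (0.002466 - 1.268)²/5600 = 0.0002858 W
  P_R8 = (0 - 1.268)²/27000 = 0.00005951 W
P_total = P_R1 + P_R2 + P_R3 + P_R4 + P_R5 + P_R6 + P_R7 + P_R8 = 0.02537 W

Final answer: 0.02537 W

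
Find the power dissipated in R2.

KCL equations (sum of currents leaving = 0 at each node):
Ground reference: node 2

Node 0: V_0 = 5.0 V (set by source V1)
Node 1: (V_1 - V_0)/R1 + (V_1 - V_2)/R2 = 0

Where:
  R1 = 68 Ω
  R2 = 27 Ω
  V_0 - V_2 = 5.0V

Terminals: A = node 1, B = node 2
Nodal analysis, taking node 2 as the 0 V reference.
Source V1 fixes V_0 = 5 V.
KCL at each unknown node (sum of currents leaving = 0; resistances in Ω):
  Node 1: (V_1 - 5)/68 + (V_1 - 0)/27 = 0
Collecting terms: 0.05174 × V_1 = 0.07353  =>  V_1 = 1.421 V
I_R2 = (V_1 - V_2)/R2 = (1.421 - 0)/27 = 0.05263 A
P_R2 = I_R2² × R2 = (0.05263)² × 27 = 0.07479 W

Final answer: 0.07479 W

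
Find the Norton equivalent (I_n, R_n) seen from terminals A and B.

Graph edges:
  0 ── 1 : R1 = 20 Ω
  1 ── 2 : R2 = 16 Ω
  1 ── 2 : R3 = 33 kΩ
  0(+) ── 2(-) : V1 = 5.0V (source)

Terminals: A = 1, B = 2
Find the Thévenin equivalent first; then I_n = V_th/R_th and R_n = R_th.
Step 1 — V_th is the open-circuit voltage V_A - V_B (nothing connected across the terminals).
Nodal analysis, taking node 2 as the 0 V reference.
Source V1 fixes V_0 = 5 V.
KCL at each unknown node (sum of currents leaving = 0; resistances in Ω):
  Node 1: (V_1 - 5)/20 + (V_1 - 0)/16 + (V_1 - 0)/33000 = 0
Collecting terms: 0.1125 × V_1 = 0.25  =>  V_1 = 2.222 V
V_th = V_1 - V_2 = 2.222 - 0 = 2.222 V
Step 2 — R_th: zero the source — replace V1 by a short circuit (node 2 merges into node 0) — and find the resistance seen between A (node 1) and B (node 0).
Reduce the network between node 1 (A) and node 0 (B) by series/parallel combination:
  Rp1 = R1 ‖ R2 ‖ R3 (parallel, all between nodes 0 and 1) = 1/(1/20 + 1/16 + 1/33000) = 8.886 Ω
R_th = 8.886 Ω
I_n = V_th/R_th = 2.222/8.886 = 0.25 A, and R_n = R_th = 8.886 Ω

Final answer: I_n = 0.25 A, R_n = 8.886 Ω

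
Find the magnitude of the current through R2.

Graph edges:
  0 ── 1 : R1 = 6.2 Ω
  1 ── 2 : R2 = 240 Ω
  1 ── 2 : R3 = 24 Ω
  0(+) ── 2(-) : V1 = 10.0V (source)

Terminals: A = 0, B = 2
Nodal analysis, taking node 2 as the 0 V reference.
Source V1 fixes V_0 = 10 V.
KCL at each unknown node (sum of currents leaving = 0; resistances in Ω):
  Node 1: (V_1 - 10)/6.2 + (V_1 - 0)/240 + (V_1 - 0)/24 = 0
Collecting terms: 0.2071 × V_1 = 1.613  =>  V_1 = 7.787 V
I_R2 = (V_1 - V_2)/R2 = (7.787 - 0)/240 = 0.03245 A
|I_R2| = 0.03245 A

Final answer: |I_R2| = 0.03245 A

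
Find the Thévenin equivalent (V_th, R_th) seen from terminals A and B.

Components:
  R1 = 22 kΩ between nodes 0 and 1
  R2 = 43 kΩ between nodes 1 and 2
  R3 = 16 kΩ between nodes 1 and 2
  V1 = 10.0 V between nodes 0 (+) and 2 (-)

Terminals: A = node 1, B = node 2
Step 1 — V_th is the open-circuit voltage V_A - V_B (nothing connected across the terminals).
Nodal analysis, taking node 2 as the 0 V reference.
Source V1 fixes V_0 = 10 V.
KCL at each unknown node (sum of currents leaving = 0; resistances in Ω):
  Node 1: (V_1 - 10)/22000 + (V_1 - 0)/43000 + (V_1 - 0)/16000 = 0
Collecting terms: 0.0001312 × V_1 = 0.0004545  =>  V_1 = 3.464 V
V_th = V_1 - V_2 = 3.464 - 0 = 3.464 V
Step 2 — R_th: zero the source — replace V1 by a short circuit (node 2 merges into node 0) — and find the resistance seen between A (node 1) and B (node 0).
Reduce the network between node 1 (A) and node 0 (B) by series/parallel combination:
  Rp1 = R1 ‖ R2 ‖ R3 (parallel, all between nodes 0 and 1) = 1/(1/22000 + 1/43000 + 1/16000) = 7621 Ω
R_th = 7.621 kΩ

Final answer: V_th = 3.464 V, R_th = 7.621 kΩ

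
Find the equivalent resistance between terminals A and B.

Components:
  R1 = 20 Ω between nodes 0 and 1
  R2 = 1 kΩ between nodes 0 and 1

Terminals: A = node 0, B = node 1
Reduce the network between node 0 (A) and node 1 (B) by series/parallel combination:
  Rp1 = R1 ‖ R2 (parallel, both between nodes 0 and 1) = 1/(1/20 + 1/1000) = 19.61 Ω
R_eq = 19.61 Ω

Final answer: 19.61 Ω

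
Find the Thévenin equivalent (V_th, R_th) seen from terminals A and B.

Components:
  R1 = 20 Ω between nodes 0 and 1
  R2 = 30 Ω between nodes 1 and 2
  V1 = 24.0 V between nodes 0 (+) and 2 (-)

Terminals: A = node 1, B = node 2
Step 1 — V_th is the open-circuit voltage V_A - V_B (nothing connected across the terminals).
Nodal analysis, taking node 2 as the 0 V reference.
Source V1 fixes V_0 = 24 V.
KCL at each unknown node (sum of currents leaving = 0; resistances in Ω):
  Node 1: (V_1 - 24)/20 + (V_1 - 0)/30 = 0
Collecting terms: 0.08333 × V_1 = 1.2  =>  V_1 = 14.4 V
V_th = V_1 - V_2 = 14.4 - 0 = 14.4 V
Step 2 — R_th: zero the source — replace V1 by a short circuit (node 2 merges into node 0) — and find the resistance seen between A (node 1) and B (node 0).
Reduce the network between node 1 (A) and node 0 (B) by series/parallel combination:
  Rp1 = R1 ‖ R2 (parallel, both between nodes 0 and 1) = 1/(1/20 + 1/30) = 12 Ω
R_th = 12 Ω

Final answer: V_th = 14.4 V, R_th = 12 Ω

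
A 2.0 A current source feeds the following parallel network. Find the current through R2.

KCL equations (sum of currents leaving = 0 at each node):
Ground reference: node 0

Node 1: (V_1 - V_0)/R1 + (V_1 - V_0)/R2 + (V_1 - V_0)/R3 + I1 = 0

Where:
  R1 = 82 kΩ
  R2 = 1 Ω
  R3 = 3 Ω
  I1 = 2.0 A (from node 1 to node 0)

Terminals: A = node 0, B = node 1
All resistors sit directly between nodes 0 and 1, so they are in parallel and share one voltage V; the full source current 2 A splits among them.
1/R_par = 1/82000 + 1/1 + 1/3 = 1.333 S  =>  R_par = 0.75 Ω
V = I × R_par = 2 × 0.75 = 1.5 V
I_R2 = V/R2 = 1.5/1 = 1.5 A

Final answer: 1.5 A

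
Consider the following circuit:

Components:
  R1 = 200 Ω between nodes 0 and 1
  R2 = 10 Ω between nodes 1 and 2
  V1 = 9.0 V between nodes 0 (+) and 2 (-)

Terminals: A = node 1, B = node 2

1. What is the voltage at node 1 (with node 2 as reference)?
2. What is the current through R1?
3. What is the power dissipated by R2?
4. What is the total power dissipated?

Nodal analysis, taking node 2 as the 0 V reference.
Source V1 fixes V_0 = 9 V.
KCL at each unknown node (sum of currents leaving = 0; resistances in Ω):
  Node 1: (V_1 - 9)/200 + (V_1 - 0)/10 = 0
Collecting terms: 0.105 × V_1 = 0.045  =>  V_1 = 0.4286 V
Part 1:
  Read off the nodal solution: V_1 = 0.4286 V
Part 2:
  I_R1 = (V_0 - V_1)/R1 = (9 - 0.4286)/200 = 0.04286 A
  Magnitude: I_R1 = 0.04286 A
Part 3:
  I_R2 = (V_1 - V_2)/R2 = (0.4286 - 0)/10 = 0.04286 A
  P_R2 = I_R2² × R2 = (0.04286)² × 10 = 0.01837 W
Part 4:
  Power in each resistor, P = (ΔV)²/R:
    P_R1 = (9 - 0.4286)²/200 = 0.3673 W
    P_R2 = (0.4286 - 0)²/10 = 0.01837 W
  P_total = P_R1 + P_R2 = 0.3857 W

Final answers:
1. V_1 = 0.4286 V
2. I_R1 = 0.04286 A
3. P_R2 = 0.01837 W
4. P_total = 0.3857 W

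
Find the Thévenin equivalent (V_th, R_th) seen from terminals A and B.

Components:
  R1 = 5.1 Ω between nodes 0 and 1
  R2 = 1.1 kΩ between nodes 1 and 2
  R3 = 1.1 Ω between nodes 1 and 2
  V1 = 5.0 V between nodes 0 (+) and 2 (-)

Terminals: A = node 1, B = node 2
Step 1 — V_th is the open-circuit voltage V_A - V_B (nothing connected across the terminals).
Nodal analysis, taking node 2 as the 0 V reference.
Source V1 fixes V_0 = 5 V.
KCL at each unknown node (sum of currents leaving = 0; resistances in Ω):
  Node 1: (V_1 - 5)/5.1 + (V_1 - 0)/1100 + (V_1 - 0)/1.1 = 0
Collecting terms: 1.106 × V_1 = 0.9804  =>  V_1 = 0.8864 V
V_th = V_1 - V_2 = 0.8864 - 0 = 0.8864 V
Step 2 — R_th: zero the source — replace V1 by a short circuit (node 2 merges into node 0) — and find the resistance seen between A (node 1) and B (node 0).
Reduce the network between node 1 (A) and node 0 (B) by series/parallel combination:
  Rp1 = R1 ‖ R2 ‖ R3 (parallel, all between nodes 0 and 1) = 1/(1/5.1 + 1/1100 + 1/1.1) = 0.9041 Ω
R_th = 0.9041 Ω

Final answer: V_th = 0.8864 V, R_th = 0.9041 Ω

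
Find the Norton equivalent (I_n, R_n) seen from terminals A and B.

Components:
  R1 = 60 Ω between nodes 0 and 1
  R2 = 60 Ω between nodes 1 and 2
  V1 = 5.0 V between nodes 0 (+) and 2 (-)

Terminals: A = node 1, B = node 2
Find the Thévenin equivalent first; then I_n = V_th/R_th and R_n = R_th.
Step 1 — V_th is the open-circuit voltage V_A - V_B (nothing connected across the terminals).
Nodal analysis, taking node 2 as the 0 V reference.
Source V1 fixes V_0 = 5 V.
KCL at each unknown node (sum of currents leaving = 0; resistances in Ω):
  Node 1: (V_1 - 5)/60 + (V_1 - 0)/60 = 0
Collecting terms: 0.03333 × V_1 = 0.08333  =>  V_1 = 2.5 V
V_th = V_1 - V_2 = 2.5 - 0 = 2.5 V
Step 2 — R_th: zero the source — replace V1 by a short circuit (node 2 merges into node 0) — and find the resistance seen between A (node 1) and B (node 0).
Reduce the network between node 1 (A) and node 0 (B) by series/parallel combination:
  Rp1 = R1 ‖ R2 (parallel, both between nodes 0 and 1) = 1/(1/60 + 1/60) = 30 Ω
R_th = 30 Ω
I_n = V_th/R_th = 2.5/30 = 0.08333 A, and R_n = R_th = 30 Ω

Final answer: I_n = 0.08333 A, R_n = 30 Ω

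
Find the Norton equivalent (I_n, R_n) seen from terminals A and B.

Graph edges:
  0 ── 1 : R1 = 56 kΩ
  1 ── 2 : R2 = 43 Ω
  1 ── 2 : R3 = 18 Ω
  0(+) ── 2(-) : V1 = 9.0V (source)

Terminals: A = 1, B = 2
Find the Thévenin equivalent first; then I_n = V_th/R_th and R_n = R_th.
Step 1 — V_th is the open-circuit voltage V_A - V_B (nothing connected across the terminals).
Nodal analysis, taking node 2 as the 0 V reference.
Source V1 fixes V_0 = 9 V.
KCL at each unknown node (sum of currents leaving = 0; resistances in Ω):
  Node 1: (V_1 - 9)/56000 + (V_1 - 0)/43 + (V_1 - 0)/18 = 0
Collecting terms: 0.07883 × V_1 = 0.0001607  =>  V_1 = 0.002039 V
V_th = V_1 - V_2 = 0.002039 - 0 = 0.002039 V
Step 2 — R_th: zero the source — replace V1 by a short circuit (node 2 merges into node 0) — and find the resistance seen between A (node 1) and B (node 0).
Reduce the network between node 1 (A) and node 0 (B) by series/parallel combination:
  Rp1 = R1 ‖ R2 ‖ R3 (parallel, all between nodes 0 and 1) = 1/(1/56000 + 1/43 + 1/18) = 12.69 Ω
R_th = 12.69 Ω
I_n = V_th/R_th = 0.002039/12.69 = 0.0001607 A, and R_n = R_th = 12.69 Ω

Final answer: I_n = 0.0001607 A, R_n = 12.69 Ω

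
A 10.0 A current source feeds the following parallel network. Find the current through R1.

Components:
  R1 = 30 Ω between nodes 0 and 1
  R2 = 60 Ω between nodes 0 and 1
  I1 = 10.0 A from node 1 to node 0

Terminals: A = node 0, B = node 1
All resistors sit directly between nodes 0 and 1, so they are in parallel and share one voltage V; the full source current 10 A splits among them.
1/R_par = 1/30 + 1/60 = 0.05 S  =>  R_par = 20 Ω
V = I × R_par = 10 × 20 = 200 V
I_R1 = V/R1 = 200/30 = 6.667 A

Final answer: 6.667 A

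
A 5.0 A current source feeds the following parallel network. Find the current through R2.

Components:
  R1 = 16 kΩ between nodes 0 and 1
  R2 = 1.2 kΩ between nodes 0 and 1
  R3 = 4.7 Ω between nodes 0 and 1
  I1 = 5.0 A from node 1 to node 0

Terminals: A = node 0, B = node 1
All resistors sit directly between nodes 0 and 1, so they are in parallel and share one voltage V; the full source current 5 A splits among them.
1/R_par = 1/16000 + 1/1200 + 1/4.7 = 0.2137 S  =>  R_par = 4.68 Ω
V = I × R_par = 5 × 4.68 = 23.4 V
I_R2 = V/R2 = 23.4/1200 = 0.0195 A

Final answer: 0.0195 A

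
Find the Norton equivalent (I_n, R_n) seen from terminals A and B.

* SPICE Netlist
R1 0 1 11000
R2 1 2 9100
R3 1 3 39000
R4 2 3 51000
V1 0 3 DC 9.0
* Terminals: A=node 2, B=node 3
Find the Thévenin equivalent first; then I_n = V_th/R_th and R_n = R_th.
Step 1 — V_th is the open-circuit voltage V_A - V_B (nothing connected across the terminals).
Nodal analysis, taking node 3 as the 0 V reference.
Source V1 fixes V_0 = 9 V.
KCL at each unknown node (sum of currents leaving = 0; resistances in Ω):
  Node 1: (V_1 - 9)/11000 + (V_1 - V_2)/9100 + (V_1 - 0)/39000 = 0
  Node 2: (V_2 - V_1)/9100 + (V_2 - 0)/51000 = 0
Collecting terms (coefficients in siemens):
  0.0002264·V_1 - 0.0001099·V_2 = 0.0008182
  0.0001295·V_2 - 0.0001099·V_1 = 0
Determinant D = (0.0002264)(0.0001295) - (-0.0001099)(-0.0001099) = 0.00000001725
V_1 = [(0.0008182)(0.0001295) - (-0.0001099)(0)]/D = 6.143 V
V_2 = [(0.0002264)(0) - (0.0008182)(-0.0001099)]/D = 5.213 V
V_th = V_2 - V_3 = 5.213 - 0 = 5.213 V
Step 2 — R_th: zero the source — replace V1 by a short circuit (node 3 merges into node 0) — and find the resistance seen between A (node 2) and B (node 0).
Reduce the network between node 2 (A) and node 0 (B) by series/parallel combination:
  Rp1 = R1 ‖ R3 (parallel, both between nodes 0 and 1) = 1/(1/11000 + 1/39000) = 8580 Ω
  Rs1 = R2 + Rp1 (series, joined only at node 1) = 9100 + 8580 = 17680 Ω
  Rp2 = R4 ‖ Rs1 (parallel, both between nodes 0 and 2) = 1/(1/51000 + 1/17680) = 13130 Ω
R_th = 13.13 kΩ
I_n = V_th/R_th = 5.213/13130 = 0.0003971 A, and R_n = R_th = 13.13 kΩ

Final answer: I_n = 0.0003971 A, R_n = 13.13 kΩ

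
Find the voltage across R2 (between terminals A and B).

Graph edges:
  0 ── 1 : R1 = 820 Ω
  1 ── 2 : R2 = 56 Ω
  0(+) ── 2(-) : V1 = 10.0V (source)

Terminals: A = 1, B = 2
R1 and R2 are in series across V1 (node 0 → node 1 → node 2), and the output A–B is taken across R2, so this is a voltage divider.
Series current: I = V1/(R1 + R2) = 10/(820 + 56) = 10/876 = 0.01142 A
V_R2 = I × R2 = V1 × R2/(R1 + R2) = 10 × 56/876 = 0.6393 V

Final answer: 0.6393 V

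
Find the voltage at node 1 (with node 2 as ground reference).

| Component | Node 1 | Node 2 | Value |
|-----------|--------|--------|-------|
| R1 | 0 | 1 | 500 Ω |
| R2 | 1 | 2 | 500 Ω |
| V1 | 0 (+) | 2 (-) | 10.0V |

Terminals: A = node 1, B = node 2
Nodal analysis, taking node 2 as the 0 V reference.
Source V1 fixes V_0 = 10 V.
KCL at each unknown node (sum of currents leaving = 0; resistances in Ω):
  Node 1: (V_1 - 10)/500 + (V_1 - 0)/500 = 0
Collecting terms: 0.004 × V_1 = 0.02  =>  V_1 = 5 V
The requested potential is V_1 = 5 V.

Final answer: V_1 = 5 V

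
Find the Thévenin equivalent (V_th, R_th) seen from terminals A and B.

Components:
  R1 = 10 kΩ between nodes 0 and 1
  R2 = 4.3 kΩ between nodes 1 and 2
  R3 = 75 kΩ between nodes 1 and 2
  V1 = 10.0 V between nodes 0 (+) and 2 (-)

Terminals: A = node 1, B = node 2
Step 1 — V_th is the open-circuit voltage V_A - V_B (nothing connected across the terminals).
Nodal analysis, taking node 2 as the 0 V reference.
Source V1 fixes V_0 = 10 V.
KCL at each unknown node (sum of currents leaving = 0; resistances in Ω):
  Node 1: (V_1 - 10)/10000 + (V_1 - 0)/4300 + (V_1 - 0)/75000 = 0
Collecting terms: 0.0003459 × V_1 = 0.001  =>  V_1 = 2.891 V
V_th = V_1 - V_2 = 2.891 - 0 = 2.891 V
Step 2 — R_th: zero the source — replace V1 by a short circuit (node 2 merges into node 0) — and find the resistance seen between A (node 1) and B (node 0).
Reduce the network between node 1 (A) and node 0 (B) by series/parallel combination:
  Rp1 = R1 ‖ R2 ‖ R3 (parallel, all between nodes 0 and 1) = 1/(1/10000 + 1/4300 + 1/75000) = 2891 Ω
R_th = 2.891 kΩ

Final answer: V_th = 2.891 V, R_th = 2.891 kΩ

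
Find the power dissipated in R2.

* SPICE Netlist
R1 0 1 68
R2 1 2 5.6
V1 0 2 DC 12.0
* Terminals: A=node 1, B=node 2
Nodal analysis, taking node 2 as the 0 V reference.
Source V1 fixes V_0 = 12 V.
KCL at each unknown node (sum of currents leaving = 0; resistances in Ω):
  Node 1: (V_1 - 12)/68 + (V_1 - 0)/5.6 = 0
Collecting terms: 0.1933 × V_1 = 0.1765  =>  V_1 = 0.913 V
I_R2 = (V_1 - V_2)/R2 = (0.913 - 0)/5.6 = 0.163 A
P_R2 = I_R2² × R2 = (0.163)² × 5.6 = 0.1489 W

Final answer: 0.1489 W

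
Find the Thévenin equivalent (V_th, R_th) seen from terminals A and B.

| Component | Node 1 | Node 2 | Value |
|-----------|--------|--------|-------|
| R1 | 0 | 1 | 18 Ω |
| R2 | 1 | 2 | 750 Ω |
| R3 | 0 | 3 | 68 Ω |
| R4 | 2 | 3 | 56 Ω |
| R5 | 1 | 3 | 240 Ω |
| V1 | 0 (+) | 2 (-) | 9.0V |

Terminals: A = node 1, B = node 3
Step 1 — V_th is the open-circuit voltage V_A - V_B (nothing connected across the terminals).
Nodal analysis, taking node 2 as the 0 V reference.
Source V1 fixes V_0 = 9 V.
KCL at each unknown node (sum of currents leaving = 0; resistances in Ω):
  Node 1: (V_1 - 9)/18 + (V_1 - 0)/750 + (V_1 - V_3)/240 = 0
  Node 3: (V_3 - 9)/68 + (V_3 - 0)/56 + (V_3 - V_1)/240 = 0
Collecting terms (coefficients in siemens):
  0.06106·V_1 - 0.004167·V_3 = 0.5
  0.03673·V_3 - 0.004167·V_1 = 0.1324
Determinant D = (0.06106)(0.03673) - (-0.004167)(-0.004167) = 0.002225
V_1 = [(0.5)(0.03673) - (-0.004167)(0.1324)]/D = 8.501 V
V_3 = [(0.06106)(0.1324) - (0.5)(-0.004167)]/D = 4.568 V
V_th = V_1 - V_3 = 8.501 - 4.568 = 3.933 V
Step 2 — R_th: zero the source — replace V1 by a short circuit (node 2 merges into node 0) — and find the resistance seen between A (node 1) and B (node 3).
Reduce the network between node 1 (A) and node 3 (B) by series/parallel combination:
  Rp1 = R1 ‖ R2 (parallel, both between nodes 0 and 1) = 1/(1/18 + 1/750) = 17.58 Ω
  Rp2 = R3 ‖ R4 (parallel, both between nodes 0 and 3) = 1/(1/68 + 1/56) = 30.71 Ω
  Rs1 = Rp1 + Rp2 (series, joined only at node 0) = 17.58 + 30.71 = 48.29 Ω
  Rp3 = R5 ‖ Rs1 (parallel, both between nodes 1 and 3) = 1/(1/240 + 1/48.29) = 40.2 Ω
R_th = 40.2 Ω

Final answer: V_th = 3.933 V, R_th = 40.2 Ω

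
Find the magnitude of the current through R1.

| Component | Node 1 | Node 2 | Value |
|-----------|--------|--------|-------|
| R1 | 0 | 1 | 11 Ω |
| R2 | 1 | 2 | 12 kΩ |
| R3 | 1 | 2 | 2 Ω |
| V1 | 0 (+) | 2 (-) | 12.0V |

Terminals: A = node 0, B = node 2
Nodal analysis, taking node 2 as the 0 V reference.
Source V1 fixes V_0 = 12 V.
KCL at each unknown node (sum of currents leaving = 0; resistances in Ω):
  Node 1: (V_1 - 12)/11 + (V_1 - 0)/12000 + (V_1 - 0)/2 = 0
Collecting terms: 0.591 × V_1 = 1.091  =>  V_1 = 1.846 V
I_R1 = (V_0 - V_1)/R1 = (12 - 1.846)/11 = 0.9231 A
|I_R1| = 0.9231 A

Final answer: |I_R1| = 0.9231 A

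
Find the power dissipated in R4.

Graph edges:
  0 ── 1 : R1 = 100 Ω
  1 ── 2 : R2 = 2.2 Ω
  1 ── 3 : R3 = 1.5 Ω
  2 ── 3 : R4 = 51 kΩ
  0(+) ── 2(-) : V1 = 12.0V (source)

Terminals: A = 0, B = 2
Nodal analysis, taking node 2 as the 0 V reference.
Source V1 fixes V_0 = 12 V.
KCL at each unknown node (sum of currents leaving = 0; resistances in Ω):
  Node 1: (V_1 - 12)/100 + (V_1 - 0)/2.2 + (V_1 - V_3)/1.5 = 0
  Node 3: (V_3 - V_1)/1.5 + (V_3 - 0)/51000 = 0
Collecting terms (coefficients in siemens):
  1.131·V_1 - 0.6667·V_3 = 0.12
  0.6667·V_3 - 0.6667·V_1 = 0
Determinant D = (1.131)(0.6667) - (-0.6667)(-0.6667) = 0.3097
V_1 = [(0.12)(0.6667) - (-0.6667)(0)]/D = 0.2583 V
V_3 = [(1.131)(0) - (0.12)(-0.6667)]/D = 0.2583 V
I_R4 = (V_2 - V_3)/R4 = (0 - 0.2583)/51000 = -0.000005065 A
P_R4 = I_R4² × R4 = (-0.000005065)² × 51000 = 0.000001308 W

Final answer: 1.308e-06 W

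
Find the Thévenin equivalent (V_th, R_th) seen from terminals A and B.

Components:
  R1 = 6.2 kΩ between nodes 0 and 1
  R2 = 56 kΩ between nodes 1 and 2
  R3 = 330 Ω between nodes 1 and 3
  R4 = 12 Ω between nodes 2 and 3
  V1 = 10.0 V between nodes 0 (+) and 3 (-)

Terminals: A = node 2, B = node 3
Step 1 — V_th is the open-circuit voltage V_A - V_B (nothing connected across the terminals).
Nodal analysis, taking node 3 as the 0 V reference.
Source V1 fixes V_0 = 10 V.
KCL at each unknown node (sum of currents leaving = 0; resistances in Ω):
  Node 1: (V_1 - 10)/6200 + (V_1 - V_2)/56000 + (V_1 - 0)/330 = 0
  Node 2: (V_2 - V_1)/56000 + (V_2 - 0)/12 = 0
Collecting terms (coefficients in siemens):
  0.003209·V_1 - 0.00001786·V_2 = 0.001613
  0.08335·V_2 - 0.00001786·V_1 = 0
Determinant D = (0.003209)(0.08335) - (-0.00001786)(-0.00001786) = 0.0002675
V_1 = [(0.001613)(0.08335) - (-0.00001786)(0)]/D = 0.5025 V
V_2 = [(0.003209)(0) - (0.001613)(-0.00001786)]/D = 0.0001077 V
V_th = V_2 - V_3 = 0.0001077 - 0 = 0.0001077 V
Step 2 — R_th: zero the source — replace V1 by a short circuit (node 3 merges into node 0) — and find the resistance seen between A (node 2) and B (node 0).
Reduce the network between node 2 (A) and node 0 (B) by series/parallel combination:
  Rp1 = R1 ‖ R3 (parallel, both between nodes 0 and 1) = 1/(1/6200 + 1/330) = 313.3 Ω
  Rs1 = R2 + Rp1 (series, joined only at node 1) = 56000 + 313.3 = 56310 Ω
  Rp2 = R4 ‖ Rs1 (parallel, both between nodes 0 and 2) = 1/(1/12 + 1/56310) = 12 Ω
R_th = 12 Ω

Final answer: V_th = 0.0001077 V, R_th = 12 Ω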